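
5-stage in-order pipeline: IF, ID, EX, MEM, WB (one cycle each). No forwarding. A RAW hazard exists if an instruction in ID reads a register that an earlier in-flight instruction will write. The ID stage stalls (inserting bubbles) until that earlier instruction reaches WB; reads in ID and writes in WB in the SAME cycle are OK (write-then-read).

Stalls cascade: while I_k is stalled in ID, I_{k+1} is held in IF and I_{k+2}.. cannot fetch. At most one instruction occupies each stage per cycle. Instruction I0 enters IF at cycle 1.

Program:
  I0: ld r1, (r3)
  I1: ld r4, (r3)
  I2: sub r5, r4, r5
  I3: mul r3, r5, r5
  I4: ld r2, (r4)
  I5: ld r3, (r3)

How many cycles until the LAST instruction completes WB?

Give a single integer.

I0 ld r1 <- r3: IF@1 ID@2 stall=0 (-) EX@3 MEM@4 WB@5
I1 ld r4 <- r3: IF@2 ID@3 stall=0 (-) EX@4 MEM@5 WB@6
I2 sub r5 <- r4,r5: IF@3 ID@4 stall=2 (RAW on I1.r4 (WB@6)) EX@7 MEM@8 WB@9
I3 mul r3 <- r5,r5: IF@4 ID@7 stall=2 (RAW on I2.r5 (WB@9)) EX@10 MEM@11 WB@12
I4 ld r2 <- r4: IF@7 ID@10 stall=0 (-) EX@11 MEM@12 WB@13
I5 ld r3 <- r3: IF@10 ID@11 stall=1 (RAW on I3.r3 (WB@12)) EX@13 MEM@14 WB@15

Answer: 15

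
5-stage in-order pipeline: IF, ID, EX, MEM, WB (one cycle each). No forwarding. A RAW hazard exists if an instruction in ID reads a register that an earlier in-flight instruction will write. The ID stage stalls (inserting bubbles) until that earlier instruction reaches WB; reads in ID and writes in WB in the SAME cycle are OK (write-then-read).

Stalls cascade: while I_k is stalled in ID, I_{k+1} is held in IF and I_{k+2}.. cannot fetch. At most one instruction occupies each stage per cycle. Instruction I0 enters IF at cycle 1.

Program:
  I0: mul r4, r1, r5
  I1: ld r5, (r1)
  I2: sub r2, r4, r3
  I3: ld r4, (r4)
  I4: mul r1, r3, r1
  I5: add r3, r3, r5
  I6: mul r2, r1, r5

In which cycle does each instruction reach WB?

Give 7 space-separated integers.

Answer: 5 6 8 9 10 11 13

Derivation:
I0 mul r4 <- r1,r5: IF@1 ID@2 stall=0 (-) EX@3 MEM@4 WB@5
I1 ld r5 <- r1: IF@2 ID@3 stall=0 (-) EX@4 MEM@5 WB@6
I2 sub r2 <- r4,r3: IF@3 ID@4 stall=1 (RAW on I0.r4 (WB@5)) EX@6 MEM@7 WB@8
I3 ld r4 <- r4: IF@4 ID@6 stall=0 (-) EX@7 MEM@8 WB@9
I4 mul r1 <- r3,r1: IF@6 ID@7 stall=0 (-) EX@8 MEM@9 WB@10
I5 add r3 <- r3,r5: IF@7 ID@8 stall=0 (-) EX@9 MEM@10 WB@11
I6 mul r2 <- r1,r5: IF@8 ID@9 stall=1 (RAW on I4.r1 (WB@10)) EX@11 MEM@12 WB@13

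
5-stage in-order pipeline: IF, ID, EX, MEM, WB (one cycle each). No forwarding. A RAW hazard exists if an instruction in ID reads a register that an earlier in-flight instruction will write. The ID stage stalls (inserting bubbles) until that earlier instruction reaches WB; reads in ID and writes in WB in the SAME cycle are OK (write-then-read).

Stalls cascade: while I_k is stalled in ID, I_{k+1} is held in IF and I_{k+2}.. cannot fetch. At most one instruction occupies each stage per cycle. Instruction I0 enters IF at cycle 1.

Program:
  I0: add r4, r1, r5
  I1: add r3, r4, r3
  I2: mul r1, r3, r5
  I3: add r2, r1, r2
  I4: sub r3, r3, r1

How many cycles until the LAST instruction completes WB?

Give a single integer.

I0 add r4 <- r1,r5: IF@1 ID@2 stall=0 (-) EX@3 MEM@4 WB@5
I1 add r3 <- r4,r3: IF@2 ID@3 stall=2 (RAW on I0.r4 (WB@5)) EX@6 MEM@7 WB@8
I2 mul r1 <- r3,r5: IF@3 ID@6 stall=2 (RAW on I1.r3 (WB@8)) EX@9 MEM@10 WB@11
I3 add r2 <- r1,r2: IF@6 ID@9 stall=2 (RAW on I2.r1 (WB@11)) EX@12 MEM@13 WB@14
I4 sub r3 <- r3,r1: IF@9 ID@12 stall=0 (-) EX@13 MEM@14 WB@15

Answer: 15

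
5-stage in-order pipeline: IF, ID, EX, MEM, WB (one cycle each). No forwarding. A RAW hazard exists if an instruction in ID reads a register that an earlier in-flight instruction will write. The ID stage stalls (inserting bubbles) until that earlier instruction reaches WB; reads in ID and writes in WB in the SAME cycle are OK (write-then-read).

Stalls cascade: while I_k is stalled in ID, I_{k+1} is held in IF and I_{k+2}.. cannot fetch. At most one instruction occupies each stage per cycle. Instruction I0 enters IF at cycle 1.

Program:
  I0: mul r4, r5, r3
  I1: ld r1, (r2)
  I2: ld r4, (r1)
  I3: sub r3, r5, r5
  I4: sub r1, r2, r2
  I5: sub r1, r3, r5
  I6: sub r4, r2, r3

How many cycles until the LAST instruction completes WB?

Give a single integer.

I0 mul r4 <- r5,r3: IF@1 ID@2 stall=0 (-) EX@3 MEM@4 WB@5
I1 ld r1 <- r2: IF@2 ID@3 stall=0 (-) EX@4 MEM@5 WB@6
I2 ld r4 <- r1: IF@3 ID@4 stall=2 (RAW on I1.r1 (WB@6)) EX@7 MEM@8 WB@9
I3 sub r3 <- r5,r5: IF@4 ID@7 stall=0 (-) EX@8 MEM@9 WB@10
I4 sub r1 <- r2,r2: IF@7 ID@8 stall=0 (-) EX@9 MEM@10 WB@11
I5 sub r1 <- r3,r5: IF@8 ID@9 stall=1 (RAW on I3.r3 (WB@10)) EX@11 MEM@12 WB@13
I6 sub r4 <- r2,r3: IF@9 ID@11 stall=0 (-) EX@12 MEM@13 WB@14

Answer: 14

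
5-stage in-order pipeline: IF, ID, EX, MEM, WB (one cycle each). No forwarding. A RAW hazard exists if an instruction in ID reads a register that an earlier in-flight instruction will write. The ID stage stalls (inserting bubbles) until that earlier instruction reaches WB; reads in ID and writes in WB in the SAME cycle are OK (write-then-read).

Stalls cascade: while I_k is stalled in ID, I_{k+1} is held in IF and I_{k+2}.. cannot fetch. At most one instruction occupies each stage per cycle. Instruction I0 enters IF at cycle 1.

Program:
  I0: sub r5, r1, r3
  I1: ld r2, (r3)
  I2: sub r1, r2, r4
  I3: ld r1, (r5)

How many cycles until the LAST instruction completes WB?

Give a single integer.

Answer: 10

Derivation:
I0 sub r5 <- r1,r3: IF@1 ID@2 stall=0 (-) EX@3 MEM@4 WB@5
I1 ld r2 <- r3: IF@2 ID@3 stall=0 (-) EX@4 MEM@5 WB@6
I2 sub r1 <- r2,r4: IF@3 ID@4 stall=2 (RAW on I1.r2 (WB@6)) EX@7 MEM@8 WB@9
I3 ld r1 <- r5: IF@4 ID@7 stall=0 (-) EX@8 MEM@9 WB@10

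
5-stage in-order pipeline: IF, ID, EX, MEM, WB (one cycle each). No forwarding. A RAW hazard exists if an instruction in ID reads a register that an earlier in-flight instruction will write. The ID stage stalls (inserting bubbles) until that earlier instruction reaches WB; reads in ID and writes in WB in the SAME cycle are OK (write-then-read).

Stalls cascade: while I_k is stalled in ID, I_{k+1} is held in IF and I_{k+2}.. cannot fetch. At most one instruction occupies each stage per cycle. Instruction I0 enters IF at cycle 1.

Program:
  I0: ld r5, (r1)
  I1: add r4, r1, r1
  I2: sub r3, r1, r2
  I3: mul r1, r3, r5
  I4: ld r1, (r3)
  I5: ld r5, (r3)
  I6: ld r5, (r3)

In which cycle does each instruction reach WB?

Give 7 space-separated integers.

I0 ld r5 <- r1: IF@1 ID@2 stall=0 (-) EX@3 MEM@4 WB@5
I1 add r4 <- r1,r1: IF@2 ID@3 stall=0 (-) EX@4 MEM@5 WB@6
I2 sub r3 <- r1,r2: IF@3 ID@4 stall=0 (-) EX@5 MEM@6 WB@7
I3 mul r1 <- r3,r5: IF@4 ID@5 stall=2 (RAW on I2.r3 (WB@7)) EX@8 MEM@9 WB@10
I4 ld r1 <- r3: IF@5 ID@8 stall=0 (-) EX@9 MEM@10 WB@11
I5 ld r5 <- r3: IF@8 ID@9 stall=0 (-) EX@10 MEM@11 WB@12
I6 ld r5 <- r3: IF@9 ID@10 stall=0 (-) EX@11 MEM@12 WB@13

Answer: 5 6 7 10 11 12 13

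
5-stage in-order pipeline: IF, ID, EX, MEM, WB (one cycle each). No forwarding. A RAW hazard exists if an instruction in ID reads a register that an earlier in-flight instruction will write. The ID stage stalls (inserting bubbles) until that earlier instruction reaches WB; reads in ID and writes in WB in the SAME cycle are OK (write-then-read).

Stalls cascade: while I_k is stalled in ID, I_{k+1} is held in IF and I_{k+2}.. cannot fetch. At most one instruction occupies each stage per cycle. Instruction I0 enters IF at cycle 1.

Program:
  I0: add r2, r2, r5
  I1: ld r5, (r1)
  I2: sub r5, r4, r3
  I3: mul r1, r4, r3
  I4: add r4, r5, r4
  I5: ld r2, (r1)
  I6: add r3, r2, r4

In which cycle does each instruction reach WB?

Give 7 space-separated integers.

Answer: 5 6 7 8 10 11 14

Derivation:
I0 add r2 <- r2,r5: IF@1 ID@2 stall=0 (-) EX@3 MEM@4 WB@5
I1 ld r5 <- r1: IF@2 ID@3 stall=0 (-) EX@4 MEM@5 WB@6
I2 sub r5 <- r4,r3: IF@3 ID@4 stall=0 (-) EX@5 MEM@6 WB@7
I3 mul r1 <- r4,r3: IF@4 ID@5 stall=0 (-) EX@6 MEM@7 WB@8
I4 add r4 <- r5,r4: IF@5 ID@6 stall=1 (RAW on I2.r5 (WB@7)) EX@8 MEM@9 WB@10
I5 ld r2 <- r1: IF@6 ID@8 stall=0 (-) EX@9 MEM@10 WB@11
I6 add r3 <- r2,r4: IF@8 ID@9 stall=2 (RAW on I5.r2 (WB@11)) EX@12 MEM@13 WB@14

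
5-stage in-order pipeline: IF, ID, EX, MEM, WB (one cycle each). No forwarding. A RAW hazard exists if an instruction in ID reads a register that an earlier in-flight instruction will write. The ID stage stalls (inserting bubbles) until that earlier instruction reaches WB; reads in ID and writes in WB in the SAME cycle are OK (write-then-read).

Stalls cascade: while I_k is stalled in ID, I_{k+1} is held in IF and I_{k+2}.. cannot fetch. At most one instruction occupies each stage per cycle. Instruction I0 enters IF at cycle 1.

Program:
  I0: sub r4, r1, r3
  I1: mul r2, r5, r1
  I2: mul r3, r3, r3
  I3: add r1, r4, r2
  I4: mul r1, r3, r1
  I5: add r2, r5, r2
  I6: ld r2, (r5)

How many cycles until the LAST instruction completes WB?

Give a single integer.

I0 sub r4 <- r1,r3: IF@1 ID@2 stall=0 (-) EX@3 MEM@4 WB@5
I1 mul r2 <- r5,r1: IF@2 ID@3 stall=0 (-) EX@4 MEM@5 WB@6
I2 mul r3 <- r3,r3: IF@3 ID@4 stall=0 (-) EX@5 MEM@6 WB@7
I3 add r1 <- r4,r2: IF@4 ID@5 stall=1 (RAW on I1.r2 (WB@6)) EX@7 MEM@8 WB@9
I4 mul r1 <- r3,r1: IF@5 ID@7 stall=2 (RAW on I3.r1 (WB@9)) EX@10 MEM@11 WB@12
I5 add r2 <- r5,r2: IF@7 ID@10 stall=0 (-) EX@11 MEM@12 WB@13
I6 ld r2 <- r5: IF@10 ID@11 stall=0 (-) EX@12 MEM@13 WB@14

Answer: 14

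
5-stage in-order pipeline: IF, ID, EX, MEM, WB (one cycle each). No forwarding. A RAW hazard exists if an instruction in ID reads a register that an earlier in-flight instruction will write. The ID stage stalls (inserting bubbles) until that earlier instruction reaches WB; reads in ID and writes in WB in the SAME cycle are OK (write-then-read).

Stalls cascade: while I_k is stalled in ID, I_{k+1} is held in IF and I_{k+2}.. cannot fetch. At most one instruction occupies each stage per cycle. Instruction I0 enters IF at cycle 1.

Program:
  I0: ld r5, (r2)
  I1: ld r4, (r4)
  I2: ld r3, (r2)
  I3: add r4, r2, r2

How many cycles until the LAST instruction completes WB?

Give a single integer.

Answer: 8

Derivation:
I0 ld r5 <- r2: IF@1 ID@2 stall=0 (-) EX@3 MEM@4 WB@5
I1 ld r4 <- r4: IF@2 ID@3 stall=0 (-) EX@4 MEM@5 WB@6
I2 ld r3 <- r2: IF@3 ID@4 stall=0 (-) EX@5 MEM@6 WB@7
I3 add r4 <- r2,r2: IF@4 ID@5 stall=0 (-) EX@6 MEM@7 WB@8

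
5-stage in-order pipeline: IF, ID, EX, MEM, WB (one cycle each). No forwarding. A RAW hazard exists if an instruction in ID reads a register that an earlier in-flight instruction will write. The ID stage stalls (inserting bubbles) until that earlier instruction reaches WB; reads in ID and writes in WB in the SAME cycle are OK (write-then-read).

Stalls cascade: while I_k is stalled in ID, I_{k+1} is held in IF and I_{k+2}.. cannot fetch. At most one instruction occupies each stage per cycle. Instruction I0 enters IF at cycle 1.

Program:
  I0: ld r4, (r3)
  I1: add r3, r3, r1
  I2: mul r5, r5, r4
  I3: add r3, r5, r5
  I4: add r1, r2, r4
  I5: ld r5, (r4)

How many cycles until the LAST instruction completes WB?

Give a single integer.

I0 ld r4 <- r3: IF@1 ID@2 stall=0 (-) EX@3 MEM@4 WB@5
I1 add r3 <- r3,r1: IF@2 ID@3 stall=0 (-) EX@4 MEM@5 WB@6
I2 mul r5 <- r5,r4: IF@3 ID@4 stall=1 (RAW on I0.r4 (WB@5)) EX@6 MEM@7 WB@8
I3 add r3 <- r5,r5: IF@4 ID@6 stall=2 (RAW on I2.r5 (WB@8)) EX@9 MEM@10 WB@11
I4 add r1 <- r2,r4: IF@6 ID@9 stall=0 (-) EX@10 MEM@11 WB@12
I5 ld r5 <- r4: IF@9 ID@10 stall=0 (-) EX@11 MEM@12 WB@13

Answer: 13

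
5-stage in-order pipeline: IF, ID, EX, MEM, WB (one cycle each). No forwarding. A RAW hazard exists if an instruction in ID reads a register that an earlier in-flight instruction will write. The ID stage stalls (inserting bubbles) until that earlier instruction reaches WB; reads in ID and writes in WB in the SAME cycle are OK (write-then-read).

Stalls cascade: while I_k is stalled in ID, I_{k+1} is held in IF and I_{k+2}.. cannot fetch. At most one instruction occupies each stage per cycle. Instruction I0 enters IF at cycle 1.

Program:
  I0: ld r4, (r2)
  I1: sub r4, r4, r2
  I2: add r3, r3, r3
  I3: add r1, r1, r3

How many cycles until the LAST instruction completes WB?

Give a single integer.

I0 ld r4 <- r2: IF@1 ID@2 stall=0 (-) EX@3 MEM@4 WB@5
I1 sub r4 <- r4,r2: IF@2 ID@3 stall=2 (RAW on I0.r4 (WB@5)) EX@6 MEM@7 WB@8
I2 add r3 <- r3,r3: IF@3 ID@6 stall=0 (-) EX@7 MEM@8 WB@9
I3 add r1 <- r1,r3: IF@6 ID@7 stall=2 (RAW on I2.r3 (WB@9)) EX@10 MEM@11 WB@12

Answer: 12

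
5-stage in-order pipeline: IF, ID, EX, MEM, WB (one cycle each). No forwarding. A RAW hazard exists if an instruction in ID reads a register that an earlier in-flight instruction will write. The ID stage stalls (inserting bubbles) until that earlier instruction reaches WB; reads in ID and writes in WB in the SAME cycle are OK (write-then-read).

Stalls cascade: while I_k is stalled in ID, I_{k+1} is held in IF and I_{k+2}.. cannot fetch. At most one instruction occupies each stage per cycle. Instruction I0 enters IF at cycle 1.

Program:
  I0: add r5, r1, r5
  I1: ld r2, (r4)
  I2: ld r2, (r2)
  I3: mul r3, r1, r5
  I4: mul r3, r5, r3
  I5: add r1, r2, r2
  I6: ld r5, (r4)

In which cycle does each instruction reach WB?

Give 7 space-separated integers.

Answer: 5 6 9 10 13 14 15

Derivation:
I0 add r5 <- r1,r5: IF@1 ID@2 stall=0 (-) EX@3 MEM@4 WB@5
I1 ld r2 <- r4: IF@2 ID@3 stall=0 (-) EX@4 MEM@5 WB@6
I2 ld r2 <- r2: IF@3 ID@4 stall=2 (RAW on I1.r2 (WB@6)) EX@7 MEM@8 WB@9
I3 mul r3 <- r1,r5: IF@4 ID@7 stall=0 (-) EX@8 MEM@9 WB@10
I4 mul r3 <- r5,r3: IF@7 ID@8 stall=2 (RAW on I3.r3 (WB@10)) EX@11 MEM@12 WB@13
I5 add r1 <- r2,r2: IF@8 ID@11 stall=0 (-) EX@12 MEM@13 WB@14
I6 ld r5 <- r4: IF@11 ID@12 stall=0 (-) EX@13 MEM@14 WB@15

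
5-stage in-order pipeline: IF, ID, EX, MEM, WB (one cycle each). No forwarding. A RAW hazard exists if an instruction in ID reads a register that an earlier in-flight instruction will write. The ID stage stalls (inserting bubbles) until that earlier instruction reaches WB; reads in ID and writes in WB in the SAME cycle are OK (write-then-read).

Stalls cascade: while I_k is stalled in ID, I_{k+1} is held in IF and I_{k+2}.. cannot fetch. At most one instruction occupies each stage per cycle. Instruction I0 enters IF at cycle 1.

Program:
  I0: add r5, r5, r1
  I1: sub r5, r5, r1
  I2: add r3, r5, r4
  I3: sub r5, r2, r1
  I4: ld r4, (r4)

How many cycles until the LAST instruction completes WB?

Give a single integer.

I0 add r5 <- r5,r1: IF@1 ID@2 stall=0 (-) EX@3 MEM@4 WB@5
I1 sub r5 <- r5,r1: IF@2 ID@3 stall=2 (RAW on I0.r5 (WB@5)) EX@6 MEM@7 WB@8
I2 add r3 <- r5,r4: IF@3 ID@6 stall=2 (RAW on I1.r5 (WB@8)) EX@9 MEM@10 WB@11
I3 sub r5 <- r2,r1: IF@6 ID@9 stall=0 (-) EX@10 MEM@11 WB@12
I4 ld r4 <- r4: IF@9 ID@10 stall=0 (-) EX@11 MEM@12 WB@13

Answer: 13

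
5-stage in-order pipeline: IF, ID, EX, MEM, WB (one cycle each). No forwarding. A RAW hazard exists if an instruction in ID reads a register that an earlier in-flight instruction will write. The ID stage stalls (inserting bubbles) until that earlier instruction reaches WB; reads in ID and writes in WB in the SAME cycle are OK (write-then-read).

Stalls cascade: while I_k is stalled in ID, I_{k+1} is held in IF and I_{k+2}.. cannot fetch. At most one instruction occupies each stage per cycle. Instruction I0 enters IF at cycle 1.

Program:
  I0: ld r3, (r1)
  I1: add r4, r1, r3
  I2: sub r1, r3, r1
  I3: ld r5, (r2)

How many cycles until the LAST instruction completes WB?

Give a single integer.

I0 ld r3 <- r1: IF@1 ID@2 stall=0 (-) EX@3 MEM@4 WB@5
I1 add r4 <- r1,r3: IF@2 ID@3 stall=2 (RAW on I0.r3 (WB@5)) EX@6 MEM@7 WB@8
I2 sub r1 <- r3,r1: IF@3 ID@6 stall=0 (-) EX@7 MEM@8 WB@9
I3 ld r5 <- r2: IF@6 ID@7 stall=0 (-) EX@8 MEM@9 WB@10

Answer: 10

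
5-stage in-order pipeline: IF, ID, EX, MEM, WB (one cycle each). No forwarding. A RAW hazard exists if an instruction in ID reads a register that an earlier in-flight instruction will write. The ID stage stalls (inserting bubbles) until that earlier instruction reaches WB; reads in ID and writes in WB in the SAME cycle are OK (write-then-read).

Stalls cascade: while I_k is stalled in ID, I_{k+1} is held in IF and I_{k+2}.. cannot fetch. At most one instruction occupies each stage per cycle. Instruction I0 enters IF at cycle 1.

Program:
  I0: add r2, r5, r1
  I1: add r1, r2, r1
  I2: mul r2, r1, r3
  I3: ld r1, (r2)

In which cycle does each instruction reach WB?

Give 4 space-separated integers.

Answer: 5 8 11 14

Derivation:
I0 add r2 <- r5,r1: IF@1 ID@2 stall=0 (-) EX@3 MEM@4 WB@5
I1 add r1 <- r2,r1: IF@2 ID@3 stall=2 (RAW on I0.r2 (WB@5)) EX@6 MEM@7 WB@8
I2 mul r2 <- r1,r3: IF@3 ID@6 stall=2 (RAW on I1.r1 (WB@8)) EX@9 MEM@10 WB@11
I3 ld r1 <- r2: IF@6 ID@9 stall=2 (RAW on I2.r2 (WB@11)) EX@12 MEM@13 WB@14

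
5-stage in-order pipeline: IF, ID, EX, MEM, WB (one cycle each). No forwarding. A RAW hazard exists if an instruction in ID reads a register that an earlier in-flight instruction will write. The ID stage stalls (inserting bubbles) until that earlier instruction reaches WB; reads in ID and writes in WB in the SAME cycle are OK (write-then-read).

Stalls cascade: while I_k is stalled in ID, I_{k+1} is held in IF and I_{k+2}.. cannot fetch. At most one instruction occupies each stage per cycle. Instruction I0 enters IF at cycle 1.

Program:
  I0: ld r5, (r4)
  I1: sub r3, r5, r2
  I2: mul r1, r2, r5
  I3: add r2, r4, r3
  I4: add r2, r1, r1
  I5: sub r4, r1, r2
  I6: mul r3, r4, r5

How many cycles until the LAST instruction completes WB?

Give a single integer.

I0 ld r5 <- r4: IF@1 ID@2 stall=0 (-) EX@3 MEM@4 WB@5
I1 sub r3 <- r5,r2: IF@2 ID@3 stall=2 (RAW on I0.r5 (WB@5)) EX@6 MEM@7 WB@8
I2 mul r1 <- r2,r5: IF@3 ID@6 stall=0 (-) EX@7 MEM@8 WB@9
I3 add r2 <- r4,r3: IF@6 ID@7 stall=1 (RAW on I1.r3 (WB@8)) EX@9 MEM@10 WB@11
I4 add r2 <- r1,r1: IF@7 ID@9 stall=0 (-) EX@10 MEM@11 WB@12
I5 sub r4 <- r1,r2: IF@9 ID@10 stall=2 (RAW on I4.r2 (WB@12)) EX@13 MEM@14 WB@15
I6 mul r3 <- r4,r5: IF@10 ID@13 stall=2 (RAW on I5.r4 (WB@15)) EX@16 MEM@17 WB@18

Answer: 18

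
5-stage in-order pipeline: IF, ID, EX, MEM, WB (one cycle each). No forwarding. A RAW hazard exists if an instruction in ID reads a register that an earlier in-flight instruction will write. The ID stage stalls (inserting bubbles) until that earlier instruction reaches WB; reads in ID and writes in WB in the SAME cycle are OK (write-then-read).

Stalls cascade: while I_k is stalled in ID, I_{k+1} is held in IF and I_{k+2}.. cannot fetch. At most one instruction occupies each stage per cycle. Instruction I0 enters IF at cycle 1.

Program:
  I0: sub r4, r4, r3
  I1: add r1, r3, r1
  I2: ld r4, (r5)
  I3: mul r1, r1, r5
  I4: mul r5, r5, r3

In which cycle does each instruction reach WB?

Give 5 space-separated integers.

I0 sub r4 <- r4,r3: IF@1 ID@2 stall=0 (-) EX@3 MEM@4 WB@5
I1 add r1 <- r3,r1: IF@2 ID@3 stall=0 (-) EX@4 MEM@5 WB@6
I2 ld r4 <- r5: IF@3 ID@4 stall=0 (-) EX@5 MEM@6 WB@7
I3 mul r1 <- r1,r5: IF@4 ID@5 stall=1 (RAW on I1.r1 (WB@6)) EX@7 MEM@8 WB@9
I4 mul r5 <- r5,r3: IF@5 ID@7 stall=0 (-) EX@8 MEM@9 WB@10

Answer: 5 6 7 9 10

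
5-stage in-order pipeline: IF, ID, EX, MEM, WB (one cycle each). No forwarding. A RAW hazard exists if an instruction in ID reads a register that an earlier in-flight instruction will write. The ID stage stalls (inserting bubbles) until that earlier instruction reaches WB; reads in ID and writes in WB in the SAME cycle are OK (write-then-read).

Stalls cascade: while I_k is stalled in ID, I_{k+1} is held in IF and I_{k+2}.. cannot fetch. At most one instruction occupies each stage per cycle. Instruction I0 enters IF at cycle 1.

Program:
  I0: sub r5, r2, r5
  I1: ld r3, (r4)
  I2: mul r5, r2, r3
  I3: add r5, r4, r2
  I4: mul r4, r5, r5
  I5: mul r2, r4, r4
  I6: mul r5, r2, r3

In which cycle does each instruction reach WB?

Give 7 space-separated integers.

Answer: 5 6 9 10 13 16 19

Derivation:
I0 sub r5 <- r2,r5: IF@1 ID@2 stall=0 (-) EX@3 MEM@4 WB@5
I1 ld r3 <- r4: IF@2 ID@3 stall=0 (-) EX@4 MEM@5 WB@6
I2 mul r5 <- r2,r3: IF@3 ID@4 stall=2 (RAW on I1.r3 (WB@6)) EX@7 MEM@8 WB@9
I3 add r5 <- r4,r2: IF@4 ID@7 stall=0 (-) EX@8 MEM@9 WB@10
I4 mul r4 <- r5,r5: IF@7 ID@8 stall=2 (RAW on I3.r5 (WB@10)) EX@11 MEM@12 WB@13
I5 mul r2 <- r4,r4: IF@8 ID@11 stall=2 (RAW on I4.r4 (WB@13)) EX@14 MEM@15 WB@16
I6 mul r5 <- r2,r3: IF@11 ID@14 stall=2 (RAW on I5.r2 (WB@16)) EX@17 MEM@18 WB@19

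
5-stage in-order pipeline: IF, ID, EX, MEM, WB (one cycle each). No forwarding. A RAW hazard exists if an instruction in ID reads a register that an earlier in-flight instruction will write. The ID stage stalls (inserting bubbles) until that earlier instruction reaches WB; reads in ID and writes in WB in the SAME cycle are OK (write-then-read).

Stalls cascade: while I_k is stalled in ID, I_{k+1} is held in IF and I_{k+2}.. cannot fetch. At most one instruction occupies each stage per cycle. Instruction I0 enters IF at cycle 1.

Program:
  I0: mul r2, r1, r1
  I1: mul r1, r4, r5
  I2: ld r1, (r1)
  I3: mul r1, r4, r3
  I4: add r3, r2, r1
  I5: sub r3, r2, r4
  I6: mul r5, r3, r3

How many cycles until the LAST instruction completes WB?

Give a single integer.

I0 mul r2 <- r1,r1: IF@1 ID@2 stall=0 (-) EX@3 MEM@4 WB@5
I1 mul r1 <- r4,r5: IF@2 ID@3 stall=0 (-) EX@4 MEM@5 WB@6
I2 ld r1 <- r1: IF@3 ID@4 stall=2 (RAW on I1.r1 (WB@6)) EX@7 MEM@8 WB@9
I3 mul r1 <- r4,r3: IF@4 ID@7 stall=0 (-) EX@8 MEM@9 WB@10
I4 add r3 <- r2,r1: IF@7 ID@8 stall=2 (RAW on I3.r1 (WB@10)) EX@11 MEM@12 WB@13
I5 sub r3 <- r2,r4: IF@8 ID@11 stall=0 (-) EX@12 MEM@13 WB@14
I6 mul r5 <- r3,r3: IF@11 ID@12 stall=2 (RAW on I5.r3 (WB@14)) EX@15 MEM@16 WB@17

Answer: 17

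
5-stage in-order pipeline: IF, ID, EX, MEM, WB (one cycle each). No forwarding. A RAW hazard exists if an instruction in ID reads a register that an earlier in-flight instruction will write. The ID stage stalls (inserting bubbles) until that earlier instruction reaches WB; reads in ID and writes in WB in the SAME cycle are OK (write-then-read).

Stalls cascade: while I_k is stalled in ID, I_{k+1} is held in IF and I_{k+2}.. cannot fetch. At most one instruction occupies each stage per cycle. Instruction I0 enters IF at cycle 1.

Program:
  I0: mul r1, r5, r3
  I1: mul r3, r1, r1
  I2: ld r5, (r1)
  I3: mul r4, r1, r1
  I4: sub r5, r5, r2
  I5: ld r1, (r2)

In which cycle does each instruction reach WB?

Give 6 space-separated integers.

Answer: 5 8 9 10 12 13

Derivation:
I0 mul r1 <- r5,r3: IF@1 ID@2 stall=0 (-) EX@3 MEM@4 WB@5
I1 mul r3 <- r1,r1: IF@2 ID@3 stall=2 (RAW on I0.r1 (WB@5)) EX@6 MEM@7 WB@8
I2 ld r5 <- r1: IF@3 ID@6 stall=0 (-) EX@7 MEM@8 WB@9
I3 mul r4 <- r1,r1: IF@6 ID@7 stall=0 (-) EX@8 MEM@9 WB@10
I4 sub r5 <- r5,r2: IF@7 ID@8 stall=1 (RAW on I2.r5 (WB@9)) EX@10 MEM@11 WB@12
I5 ld r1 <- r2: IF@8 ID@10 stall=0 (-) EX@11 MEM@12 WB@13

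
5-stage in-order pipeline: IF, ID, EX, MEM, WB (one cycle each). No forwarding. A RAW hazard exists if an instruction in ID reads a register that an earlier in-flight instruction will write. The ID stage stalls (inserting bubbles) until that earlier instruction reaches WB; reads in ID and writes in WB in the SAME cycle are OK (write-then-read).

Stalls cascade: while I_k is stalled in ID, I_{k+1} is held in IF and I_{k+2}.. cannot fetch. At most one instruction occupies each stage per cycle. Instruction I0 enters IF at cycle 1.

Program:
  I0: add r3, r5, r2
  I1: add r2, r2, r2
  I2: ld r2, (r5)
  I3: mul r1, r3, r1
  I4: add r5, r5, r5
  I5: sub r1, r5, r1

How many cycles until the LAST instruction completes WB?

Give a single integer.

I0 add r3 <- r5,r2: IF@1 ID@2 stall=0 (-) EX@3 MEM@4 WB@5
I1 add r2 <- r2,r2: IF@2 ID@3 stall=0 (-) EX@4 MEM@5 WB@6
I2 ld r2 <- r5: IF@3 ID@4 stall=0 (-) EX@5 MEM@6 WB@7
I3 mul r1 <- r3,r1: IF@4 ID@5 stall=0 (-) EX@6 MEM@7 WB@8
I4 add r5 <- r5,r5: IF@5 ID@6 stall=0 (-) EX@7 MEM@8 WB@9
I5 sub r1 <- r5,r1: IF@6 ID@7 stall=2 (RAW on I4.r5 (WB@9)) EX@10 MEM@11 WB@12

Answer: 12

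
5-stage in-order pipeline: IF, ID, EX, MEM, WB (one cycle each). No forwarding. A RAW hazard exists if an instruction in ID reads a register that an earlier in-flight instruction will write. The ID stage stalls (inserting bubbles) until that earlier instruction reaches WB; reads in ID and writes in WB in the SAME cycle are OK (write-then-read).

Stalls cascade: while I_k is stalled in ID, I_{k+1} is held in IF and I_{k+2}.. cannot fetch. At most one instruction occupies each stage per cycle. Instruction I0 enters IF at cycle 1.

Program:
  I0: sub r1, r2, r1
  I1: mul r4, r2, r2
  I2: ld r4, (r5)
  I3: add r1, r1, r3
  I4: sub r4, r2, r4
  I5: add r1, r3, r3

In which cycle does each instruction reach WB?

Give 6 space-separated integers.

I0 sub r1 <- r2,r1: IF@1 ID@2 stall=0 (-) EX@3 MEM@4 WB@5
I1 mul r4 <- r2,r2: IF@2 ID@3 stall=0 (-) EX@4 MEM@5 WB@6
I2 ld r4 <- r5: IF@3 ID@4 stall=0 (-) EX@5 MEM@6 WB@7
I3 add r1 <- r1,r3: IF@4 ID@5 stall=0 (-) EX@6 MEM@7 WB@8
I4 sub r4 <- r2,r4: IF@5 ID@6 stall=1 (RAW on I2.r4 (WB@7)) EX@8 MEM@9 WB@10
I5 add r1 <- r3,r3: IF@6 ID@8 stall=0 (-) EX@9 MEM@10 WB@11

Answer: 5 6 7 8 10 11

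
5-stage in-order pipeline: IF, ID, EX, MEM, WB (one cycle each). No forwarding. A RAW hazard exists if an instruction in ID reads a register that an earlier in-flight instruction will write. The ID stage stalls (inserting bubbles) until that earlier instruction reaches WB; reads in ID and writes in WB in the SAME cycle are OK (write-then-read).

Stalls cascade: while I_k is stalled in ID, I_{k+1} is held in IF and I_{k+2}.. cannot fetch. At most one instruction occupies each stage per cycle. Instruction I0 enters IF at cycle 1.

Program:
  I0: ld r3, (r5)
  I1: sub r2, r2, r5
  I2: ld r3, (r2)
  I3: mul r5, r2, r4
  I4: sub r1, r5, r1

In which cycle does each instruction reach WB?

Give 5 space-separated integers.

I0 ld r3 <- r5: IF@1 ID@2 stall=0 (-) EX@3 MEM@4 WB@5
I1 sub r2 <- r2,r5: IF@2 ID@3 stall=0 (-) EX@4 MEM@5 WB@6
I2 ld r3 <- r2: IF@3 ID@4 stall=2 (RAW on I1.r2 (WB@6)) EX@7 MEM@8 WB@9
I3 mul r5 <- r2,r4: IF@4 ID@7 stall=0 (-) EX@8 MEM@9 WB@10
I4 sub r1 <- r5,r1: IF@7 ID@8 stall=2 (RAW on I3.r5 (WB@10)) EX@11 MEM@12 WB@13

Answer: 5 6 9 10 13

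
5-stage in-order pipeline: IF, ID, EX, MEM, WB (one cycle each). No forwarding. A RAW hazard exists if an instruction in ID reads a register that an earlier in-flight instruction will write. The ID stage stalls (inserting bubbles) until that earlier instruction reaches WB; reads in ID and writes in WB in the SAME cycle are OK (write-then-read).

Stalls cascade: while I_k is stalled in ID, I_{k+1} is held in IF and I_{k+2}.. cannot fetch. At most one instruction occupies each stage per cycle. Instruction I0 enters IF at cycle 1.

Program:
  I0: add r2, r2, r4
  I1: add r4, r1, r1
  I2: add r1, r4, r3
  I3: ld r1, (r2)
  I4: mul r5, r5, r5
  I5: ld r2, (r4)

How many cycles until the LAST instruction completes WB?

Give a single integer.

I0 add r2 <- r2,r4: IF@1 ID@2 stall=0 (-) EX@3 MEM@4 WB@5
I1 add r4 <- r1,r1: IF@2 ID@3 stall=0 (-) EX@4 MEM@5 WB@6
I2 add r1 <- r4,r3: IF@3 ID@4 stall=2 (RAW on I1.r4 (WB@6)) EX@7 MEM@8 WB@9
I3 ld r1 <- r2: IF@4 ID@7 stall=0 (-) EX@8 MEM@9 WB@10
I4 mul r5 <- r5,r5: IF@7 ID@8 stall=0 (-) EX@9 MEM@10 WB@11
I5 ld r2 <- r4: IF@8 ID@9 stall=0 (-) EX@10 MEM@11 WB@12

Answer: 12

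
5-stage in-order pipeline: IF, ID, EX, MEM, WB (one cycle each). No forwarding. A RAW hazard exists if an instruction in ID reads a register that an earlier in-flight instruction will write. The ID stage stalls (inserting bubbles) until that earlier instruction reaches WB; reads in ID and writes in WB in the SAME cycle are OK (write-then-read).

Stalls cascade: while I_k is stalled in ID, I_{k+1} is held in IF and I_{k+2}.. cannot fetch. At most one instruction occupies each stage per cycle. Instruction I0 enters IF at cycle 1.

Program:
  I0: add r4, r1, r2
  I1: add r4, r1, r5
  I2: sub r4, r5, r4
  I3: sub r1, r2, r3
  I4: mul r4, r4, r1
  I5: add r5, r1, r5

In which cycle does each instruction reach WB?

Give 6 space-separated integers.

I0 add r4 <- r1,r2: IF@1 ID@2 stall=0 (-) EX@3 MEM@4 WB@5
I1 add r4 <- r1,r5: IF@2 ID@3 stall=0 (-) EX@4 MEM@5 WB@6
I2 sub r4 <- r5,r4: IF@3 ID@4 stall=2 (RAW on I1.r4 (WB@6)) EX@7 MEM@8 WB@9
I3 sub r1 <- r2,r3: IF@4 ID@7 stall=0 (-) EX@8 MEM@9 WB@10
I4 mul r4 <- r4,r1: IF@7 ID@8 stall=2 (RAW on I3.r1 (WB@10)) EX@11 MEM@12 WB@13
I5 add r5 <- r1,r5: IF@8 ID@11 stall=0 (-) EX@12 MEM@13 WB@14

Answer: 5 6 9 10 13 14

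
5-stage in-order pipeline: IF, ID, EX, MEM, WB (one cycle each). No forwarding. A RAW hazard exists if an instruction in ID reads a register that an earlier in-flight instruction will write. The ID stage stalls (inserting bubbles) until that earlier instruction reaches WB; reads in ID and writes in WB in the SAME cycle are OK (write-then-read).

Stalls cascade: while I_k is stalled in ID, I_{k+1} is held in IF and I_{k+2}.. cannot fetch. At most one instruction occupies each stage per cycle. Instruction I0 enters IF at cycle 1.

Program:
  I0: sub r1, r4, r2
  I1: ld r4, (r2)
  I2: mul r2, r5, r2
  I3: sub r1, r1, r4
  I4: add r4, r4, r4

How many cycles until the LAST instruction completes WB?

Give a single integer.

Answer: 10

Derivation:
I0 sub r1 <- r4,r2: IF@1 ID@2 stall=0 (-) EX@3 MEM@4 WB@5
I1 ld r4 <- r2: IF@2 ID@3 stall=0 (-) EX@4 MEM@5 WB@6
I2 mul r2 <- r5,r2: IF@3 ID@4 stall=0 (-) EX@5 MEM@6 WB@7
I3 sub r1 <- r1,r4: IF@4 ID@5 stall=1 (RAW on I1.r4 (WB@6)) EX@7 MEM@8 WB@9
I4 add r4 <- r4,r4: IF@5 ID@7 stall=0 (-) EX@8 MEM@9 WB@10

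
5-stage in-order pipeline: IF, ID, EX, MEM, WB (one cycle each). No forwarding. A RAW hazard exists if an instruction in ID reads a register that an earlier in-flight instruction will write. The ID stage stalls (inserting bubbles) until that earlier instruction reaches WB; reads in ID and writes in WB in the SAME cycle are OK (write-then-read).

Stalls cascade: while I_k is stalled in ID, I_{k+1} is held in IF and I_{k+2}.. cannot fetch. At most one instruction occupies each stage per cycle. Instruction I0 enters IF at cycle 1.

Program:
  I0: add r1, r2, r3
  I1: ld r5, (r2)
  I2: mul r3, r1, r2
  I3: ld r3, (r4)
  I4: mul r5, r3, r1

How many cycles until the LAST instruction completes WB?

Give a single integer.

I0 add r1 <- r2,r3: IF@1 ID@2 stall=0 (-) EX@3 MEM@4 WB@5
I1 ld r5 <- r2: IF@2 ID@3 stall=0 (-) EX@4 MEM@5 WB@6
I2 mul r3 <- r1,r2: IF@3 ID@4 stall=1 (RAW on I0.r1 (WB@5)) EX@6 MEM@7 WB@8
I3 ld r3 <- r4: IF@4 ID@6 stall=0 (-) EX@7 MEM@8 WB@9
I4 mul r5 <- r3,r1: IF@6 ID@7 stall=2 (RAW on I3.r3 (WB@9)) EX@10 MEM@11 WB@12

Answer: 12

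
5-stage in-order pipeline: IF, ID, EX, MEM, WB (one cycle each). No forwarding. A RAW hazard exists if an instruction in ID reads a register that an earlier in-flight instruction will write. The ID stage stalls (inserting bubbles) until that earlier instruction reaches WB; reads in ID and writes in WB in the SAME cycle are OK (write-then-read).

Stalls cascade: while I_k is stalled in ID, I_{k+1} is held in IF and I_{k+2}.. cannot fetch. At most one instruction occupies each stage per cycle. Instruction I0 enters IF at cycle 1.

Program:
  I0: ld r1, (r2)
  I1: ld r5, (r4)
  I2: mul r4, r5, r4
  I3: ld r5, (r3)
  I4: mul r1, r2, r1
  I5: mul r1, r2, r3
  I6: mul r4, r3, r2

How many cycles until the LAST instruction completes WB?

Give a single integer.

Answer: 13

Derivation:
I0 ld r1 <- r2: IF@1 ID@2 stall=0 (-) EX@3 MEM@4 WB@5
I1 ld r5 <- r4: IF@2 ID@3 stall=0 (-) EX@4 MEM@5 WB@6
I2 mul r4 <- r5,r4: IF@3 ID@4 stall=2 (RAW on I1.r5 (WB@6)) EX@7 MEM@8 WB@9
I3 ld r5 <- r3: IF@4 ID@7 stall=0 (-) EX@8 MEM@9 WB@10
I4 mul r1 <- r2,r1: IF@7 ID@8 stall=0 (-) EX@9 MEM@10 WB@11
I5 mul r1 <- r2,r3: IF@8 ID@9 stall=0 (-) EX@10 MEM@11 WB@12
I6 mul r4 <- r3,r2: IF@9 ID@10 stall=0 (-) EX@11 MEM@12 WB@13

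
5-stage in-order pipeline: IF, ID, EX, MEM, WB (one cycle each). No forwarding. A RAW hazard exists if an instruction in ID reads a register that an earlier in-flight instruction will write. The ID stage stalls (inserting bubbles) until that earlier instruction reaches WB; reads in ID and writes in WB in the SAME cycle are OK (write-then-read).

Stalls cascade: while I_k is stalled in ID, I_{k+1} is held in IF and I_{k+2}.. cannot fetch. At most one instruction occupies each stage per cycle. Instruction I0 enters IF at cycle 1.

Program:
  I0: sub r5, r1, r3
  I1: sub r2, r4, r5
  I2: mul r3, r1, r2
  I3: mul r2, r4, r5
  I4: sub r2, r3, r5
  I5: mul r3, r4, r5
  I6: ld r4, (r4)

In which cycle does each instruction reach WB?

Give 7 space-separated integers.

Answer: 5 8 11 12 14 15 16

Derivation:
I0 sub r5 <- r1,r3: IF@1 ID@2 stall=0 (-) EX@3 MEM@4 WB@5
I1 sub r2 <- r4,r5: IF@2 ID@3 stall=2 (RAW on I0.r5 (WB@5)) EX@6 MEM@7 WB@8
I2 mul r3 <- r1,r2: IF@3 ID@6 stall=2 (RAW on I1.r2 (WB@8)) EX@9 MEM@10 WB@11
I3 mul r2 <- r4,r5: IF@6 ID@9 stall=0 (-) EX@10 MEM@11 WB@12
I4 sub r2 <- r3,r5: IF@9 ID@10 stall=1 (RAW on I2.r3 (WB@11)) EX@12 MEM@13 WB@14
I5 mul r3 <- r4,r5: IF@10 ID@12 stall=0 (-) EX@13 MEM@14 WB@15
I6 ld r4 <- r4: IF@12 ID@13 stall=0 (-) EX@14 MEM@15 WB@16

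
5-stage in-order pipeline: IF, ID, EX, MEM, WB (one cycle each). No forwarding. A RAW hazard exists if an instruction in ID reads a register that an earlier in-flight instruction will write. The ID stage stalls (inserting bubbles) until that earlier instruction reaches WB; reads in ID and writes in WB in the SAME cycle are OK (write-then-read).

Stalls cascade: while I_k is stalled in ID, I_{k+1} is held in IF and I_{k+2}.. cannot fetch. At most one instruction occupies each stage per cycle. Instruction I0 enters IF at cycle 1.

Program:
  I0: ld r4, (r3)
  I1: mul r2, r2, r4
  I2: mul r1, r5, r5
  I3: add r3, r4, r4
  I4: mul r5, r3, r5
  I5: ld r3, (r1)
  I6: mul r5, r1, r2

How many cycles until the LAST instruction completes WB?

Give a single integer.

I0 ld r4 <- r3: IF@1 ID@2 stall=0 (-) EX@3 MEM@4 WB@5
I1 mul r2 <- r2,r4: IF@2 ID@3 stall=2 (RAW on I0.r4 (WB@5)) EX@6 MEM@7 WB@8
I2 mul r1 <- r5,r5: IF@3 ID@6 stall=0 (-) EX@7 MEM@8 WB@9
I3 add r3 <- r4,r4: IF@6 ID@7 stall=0 (-) EX@8 MEM@9 WB@10
I4 mul r5 <- r3,r5: IF@7 ID@8 stall=2 (RAW on I3.r3 (WB@10)) EX@11 MEM@12 WB@13
I5 ld r3 <- r1: IF@8 ID@11 stall=0 (-) EX@12 MEM@13 WB@14
I6 mul r5 <- r1,r2: IF@11 ID@12 stall=0 (-) EX@13 MEM@14 WB@15

Answer: 15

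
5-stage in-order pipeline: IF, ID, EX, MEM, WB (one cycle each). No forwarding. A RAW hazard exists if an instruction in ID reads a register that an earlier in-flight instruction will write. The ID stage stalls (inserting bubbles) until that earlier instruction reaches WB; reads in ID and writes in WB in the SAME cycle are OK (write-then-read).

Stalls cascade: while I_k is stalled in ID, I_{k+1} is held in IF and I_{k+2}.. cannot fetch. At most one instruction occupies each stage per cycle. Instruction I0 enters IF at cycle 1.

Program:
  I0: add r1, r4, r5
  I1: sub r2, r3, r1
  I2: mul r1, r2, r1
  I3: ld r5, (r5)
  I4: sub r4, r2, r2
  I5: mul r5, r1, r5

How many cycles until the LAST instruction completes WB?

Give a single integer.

Answer: 15

Derivation:
I0 add r1 <- r4,r5: IF@1 ID@2 stall=0 (-) EX@3 MEM@4 WB@5
I1 sub r2 <- r3,r1: IF@2 ID@3 stall=2 (RAW on I0.r1 (WB@5)) EX@6 MEM@7 WB@8
I2 mul r1 <- r2,r1: IF@3 ID@6 stall=2 (RAW on I1.r2 (WB@8)) EX@9 MEM@10 WB@11
I3 ld r5 <- r5: IF@6 ID@9 stall=0 (-) EX@10 MEM@11 WB@12
I4 sub r4 <- r2,r2: IF@9 ID@10 stall=0 (-) EX@11 MEM@12 WB@13
I5 mul r5 <- r1,r5: IF@10 ID@11 stall=1 (RAW on I3.r5 (WB@12)) EX@13 MEM@14 WB@15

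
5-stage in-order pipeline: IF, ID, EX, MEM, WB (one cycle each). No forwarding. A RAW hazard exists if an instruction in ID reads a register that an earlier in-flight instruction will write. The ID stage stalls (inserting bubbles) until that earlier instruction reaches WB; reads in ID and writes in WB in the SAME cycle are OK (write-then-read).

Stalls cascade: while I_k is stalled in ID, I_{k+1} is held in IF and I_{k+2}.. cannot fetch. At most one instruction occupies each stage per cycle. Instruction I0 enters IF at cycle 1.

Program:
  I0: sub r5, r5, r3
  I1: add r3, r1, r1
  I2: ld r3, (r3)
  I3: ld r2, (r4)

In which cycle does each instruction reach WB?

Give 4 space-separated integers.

Answer: 5 6 9 10

Derivation:
I0 sub r5 <- r5,r3: IF@1 ID@2 stall=0 (-) EX@3 MEM@4 WB@5
I1 add r3 <- r1,r1: IF@2 ID@3 stall=0 (-) EX@4 MEM@5 WB@6
I2 ld r3 <- r3: IF@3 ID@4 stall=2 (RAW on I1.r3 (WB@6)) EX@7 MEM@8 WB@9
I3 ld r2 <- r4: IF@4 ID@7 stall=0 (-) EX@8 MEM@9 WB@10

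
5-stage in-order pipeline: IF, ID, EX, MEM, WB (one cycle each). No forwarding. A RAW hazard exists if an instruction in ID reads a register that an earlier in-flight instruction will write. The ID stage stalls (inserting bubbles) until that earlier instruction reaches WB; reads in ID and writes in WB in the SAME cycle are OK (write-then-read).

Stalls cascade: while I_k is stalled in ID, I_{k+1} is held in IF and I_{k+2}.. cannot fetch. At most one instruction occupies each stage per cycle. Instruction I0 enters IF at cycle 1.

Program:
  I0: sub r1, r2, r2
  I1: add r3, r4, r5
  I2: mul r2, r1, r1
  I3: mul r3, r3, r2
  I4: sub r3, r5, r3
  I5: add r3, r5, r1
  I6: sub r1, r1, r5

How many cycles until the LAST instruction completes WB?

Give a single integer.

Answer: 16

Derivation:
I0 sub r1 <- r2,r2: IF@1 ID@2 stall=0 (-) EX@3 MEM@4 WB@5
I1 add r3 <- r4,r5: IF@2 ID@3 stall=0 (-) EX@4 MEM@5 WB@6
I2 mul r2 <- r1,r1: IF@3 ID@4 stall=1 (RAW on I0.r1 (WB@5)) EX@6 MEM@7 WB@8
I3 mul r3 <- r3,r2: IF@4 ID@6 stall=2 (RAW on I2.r2 (WB@8)) EX@9 MEM@10 WB@11
I4 sub r3 <- r5,r3: IF@6 ID@9 stall=2 (RAW on I3.r3 (WB@11)) EX@12 MEM@13 WB@14
I5 add r3 <- r5,r1: IF@9 ID@12 stall=0 (-) EX@13 MEM@14 WB@15
I6 sub r1 <- r1,r5: IF@12 ID@13 stall=0 (-) EX@14 MEM@15 WB@16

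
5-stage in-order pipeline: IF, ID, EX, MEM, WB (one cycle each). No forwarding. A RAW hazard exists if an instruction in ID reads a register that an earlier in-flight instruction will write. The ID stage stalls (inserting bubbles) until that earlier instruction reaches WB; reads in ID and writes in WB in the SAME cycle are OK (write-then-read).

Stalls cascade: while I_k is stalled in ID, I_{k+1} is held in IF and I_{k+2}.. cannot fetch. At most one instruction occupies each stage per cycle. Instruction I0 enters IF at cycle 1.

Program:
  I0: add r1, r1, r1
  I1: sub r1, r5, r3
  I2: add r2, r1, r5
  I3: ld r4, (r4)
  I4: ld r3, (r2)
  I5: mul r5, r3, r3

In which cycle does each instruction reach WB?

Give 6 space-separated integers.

I0 add r1 <- r1,r1: IF@1 ID@2 stall=0 (-) EX@3 MEM@4 WB@5
I1 sub r1 <- r5,r3: IF@2 ID@3 stall=0 (-) EX@4 MEM@5 WB@6
I2 add r2 <- r1,r5: IF@3 ID@4 stall=2 (RAW on I1.r1 (WB@6)) EX@7 MEM@8 WB@9
I3 ld r4 <- r4: IF@4 ID@7 stall=0 (-) EX@8 MEM@9 WB@10
I4 ld r3 <- r2: IF@7 ID@8 stall=1 (RAW on I2.r2 (WB@9)) EX@10 MEM@11 WB@12
I5 mul r5 <- r3,r3: IF@8 ID@10 stall=2 (RAW on I4.r3 (WB@12)) EX@13 MEM@14 WB@15

Answer: 5 6 9 10 12 15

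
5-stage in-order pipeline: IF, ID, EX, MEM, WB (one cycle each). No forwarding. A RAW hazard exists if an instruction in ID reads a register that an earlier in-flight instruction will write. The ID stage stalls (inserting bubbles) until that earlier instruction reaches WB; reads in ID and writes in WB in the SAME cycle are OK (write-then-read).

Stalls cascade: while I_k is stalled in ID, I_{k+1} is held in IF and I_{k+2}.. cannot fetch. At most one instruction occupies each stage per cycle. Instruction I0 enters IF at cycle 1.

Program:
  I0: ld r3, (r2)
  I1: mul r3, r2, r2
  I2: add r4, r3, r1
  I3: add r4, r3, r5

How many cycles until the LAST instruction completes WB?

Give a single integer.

Answer: 10

Derivation:
I0 ld r3 <- r2: IF@1 ID@2 stall=0 (-) EX@3 MEM@4 WB@5
I1 mul r3 <- r2,r2: IF@2 ID@3 stall=0 (-) EX@4 MEM@5 WB@6
I2 add r4 <- r3,r1: IF@3 ID@4 stall=2 (RAW on I1.r3 (WB@6)) EX@7 MEM@8 WB@9
I3 add r4 <- r3,r5: IF@4 ID@7 stall=0 (-) EX@8 MEM@9 WB@10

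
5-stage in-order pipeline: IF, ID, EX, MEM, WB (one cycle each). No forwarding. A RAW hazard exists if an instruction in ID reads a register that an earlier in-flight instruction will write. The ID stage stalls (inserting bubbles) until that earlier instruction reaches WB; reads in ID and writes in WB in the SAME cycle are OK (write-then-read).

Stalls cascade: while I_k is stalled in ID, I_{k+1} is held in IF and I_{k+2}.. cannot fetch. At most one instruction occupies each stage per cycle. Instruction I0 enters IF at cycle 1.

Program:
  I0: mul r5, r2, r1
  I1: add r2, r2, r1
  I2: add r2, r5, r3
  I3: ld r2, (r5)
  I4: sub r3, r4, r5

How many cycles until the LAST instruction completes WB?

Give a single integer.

I0 mul r5 <- r2,r1: IF@1 ID@2 stall=0 (-) EX@3 MEM@4 WB@5
I1 add r2 <- r2,r1: IF@2 ID@3 stall=0 (-) EX@4 MEM@5 WB@6
I2 add r2 <- r5,r3: IF@3 ID@4 stall=1 (RAW on I0.r5 (WB@5)) EX@6 MEM@7 WB@8
I3 ld r2 <- r5: IF@4 ID@6 stall=0 (-) EX@7 MEM@8 WB@9
I4 sub r3 <- r4,r5: IF@6 ID@7 stall=0 (-) EX@8 MEM@9 WB@10

Answer: 10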